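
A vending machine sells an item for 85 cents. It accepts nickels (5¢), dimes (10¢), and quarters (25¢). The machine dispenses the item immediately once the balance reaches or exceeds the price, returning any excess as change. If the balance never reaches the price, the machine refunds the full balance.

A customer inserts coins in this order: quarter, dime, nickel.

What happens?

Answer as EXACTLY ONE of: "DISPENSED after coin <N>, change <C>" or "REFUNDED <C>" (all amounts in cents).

Price: 85¢
Coin 1 (quarter, 25¢): balance = 25¢
Coin 2 (dime, 10¢): balance = 35¢
Coin 3 (nickel, 5¢): balance = 40¢
All coins inserted, balance 40¢ < price 85¢ → REFUND 40¢

Answer: REFUNDED 40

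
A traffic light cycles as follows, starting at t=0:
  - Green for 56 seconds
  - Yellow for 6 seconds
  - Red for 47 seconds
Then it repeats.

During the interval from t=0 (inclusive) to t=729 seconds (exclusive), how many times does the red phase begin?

Cycle = 56+6+47 = 109s
red phase starts at t = k*109 + 62 for k=0,1,2,...
Need k*109+62 < 729 → k < 6.119
k ∈ {0, ..., 6} → 7 starts

Answer: 7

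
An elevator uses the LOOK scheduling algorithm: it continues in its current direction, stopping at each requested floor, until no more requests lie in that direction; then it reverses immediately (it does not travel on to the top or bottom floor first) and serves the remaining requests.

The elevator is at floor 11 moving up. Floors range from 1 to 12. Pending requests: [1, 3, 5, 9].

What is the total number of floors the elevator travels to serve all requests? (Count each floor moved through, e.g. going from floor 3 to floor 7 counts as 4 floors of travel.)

Start at floor 11 moving up, LOOK stop order: [9, 5, 3, 1]
  11 → 9: |9-11| = 2, total = 2
  9 → 5: |5-9| = 4, total = 6
  5 → 3: |3-5| = 2, total = 8
  3 → 1: |1-3| = 2, total = 10

Answer: 10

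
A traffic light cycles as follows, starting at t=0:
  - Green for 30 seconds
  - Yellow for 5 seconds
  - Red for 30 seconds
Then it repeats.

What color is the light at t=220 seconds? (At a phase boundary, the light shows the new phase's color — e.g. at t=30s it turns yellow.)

Cycle length = 30 + 5 + 30 = 65s
t = 220, phase_t = 220 mod 65 = 25
25 < 30 (green end) → GREEN

Answer: green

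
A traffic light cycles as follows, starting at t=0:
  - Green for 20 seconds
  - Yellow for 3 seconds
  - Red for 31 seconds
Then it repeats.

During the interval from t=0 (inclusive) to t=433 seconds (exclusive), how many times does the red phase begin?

Answer: 8

Derivation:
Cycle = 20+3+31 = 54s
red phase starts at t = k*54 + 23 for k=0,1,2,...
Need k*54+23 < 433 → k < 7.593
k ∈ {0, ..., 7} → 8 starts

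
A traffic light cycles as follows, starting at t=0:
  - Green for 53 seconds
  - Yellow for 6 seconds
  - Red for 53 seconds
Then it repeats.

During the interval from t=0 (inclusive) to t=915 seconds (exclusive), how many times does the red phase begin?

Answer: 8

Derivation:
Cycle = 53+6+53 = 112s
red phase starts at t = k*112 + 59 for k=0,1,2,...
Need k*112+59 < 915 → k < 7.643
k ∈ {0, ..., 7} → 8 starts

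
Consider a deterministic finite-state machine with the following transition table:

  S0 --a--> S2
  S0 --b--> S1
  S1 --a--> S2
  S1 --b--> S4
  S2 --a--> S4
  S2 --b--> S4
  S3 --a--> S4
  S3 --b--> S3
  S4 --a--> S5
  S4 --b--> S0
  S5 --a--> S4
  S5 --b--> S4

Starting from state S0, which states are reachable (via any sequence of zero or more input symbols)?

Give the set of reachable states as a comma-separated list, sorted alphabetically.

Answer: S0, S1, S2, S4, S5

Derivation:
BFS from S0:
  visit S0: S0--a-->S2 (new), S0--b-->S1 (new)
  visit S2: S2--a-->S4 (new), S2--b-->S4 (seen)
  visit S1: S1--a-->S2 (seen), S1--b-->S4 (seen)
  visit S4: S4--a-->S5 (new), S4--b-->S0 (seen)
  visit S5: S5--a-->S4 (seen), S5--b-->S4 (seen)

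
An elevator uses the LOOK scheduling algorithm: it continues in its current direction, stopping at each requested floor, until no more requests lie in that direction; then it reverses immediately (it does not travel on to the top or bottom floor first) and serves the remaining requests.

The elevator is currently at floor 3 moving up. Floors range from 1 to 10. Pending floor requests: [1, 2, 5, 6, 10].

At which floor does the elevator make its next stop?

Current floor: 3, direction: up
Requests above: [5, 6, 10]
Requests below: [1, 2]
Moving up and requests lie above → nearest above is min([5, 6, 10]) = 5

Answer: 5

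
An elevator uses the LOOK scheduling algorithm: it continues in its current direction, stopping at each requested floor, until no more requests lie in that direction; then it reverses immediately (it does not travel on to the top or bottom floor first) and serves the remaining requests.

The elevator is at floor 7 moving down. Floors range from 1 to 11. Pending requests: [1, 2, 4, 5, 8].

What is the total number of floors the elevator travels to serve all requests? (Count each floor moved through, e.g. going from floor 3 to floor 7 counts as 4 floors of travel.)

Answer: 13

Derivation:
Start at floor 7 moving down, LOOK stop order: [5, 4, 2, 1, 8]
  7 → 5: |5-7| = 2, total = 2
  5 → 4: |4-5| = 1, total = 3
  4 → 2: |2-4| = 2, total = 5
  2 → 1: |1-2| = 1, total = 6
  1 → 8: |8-1| = 7, total = 13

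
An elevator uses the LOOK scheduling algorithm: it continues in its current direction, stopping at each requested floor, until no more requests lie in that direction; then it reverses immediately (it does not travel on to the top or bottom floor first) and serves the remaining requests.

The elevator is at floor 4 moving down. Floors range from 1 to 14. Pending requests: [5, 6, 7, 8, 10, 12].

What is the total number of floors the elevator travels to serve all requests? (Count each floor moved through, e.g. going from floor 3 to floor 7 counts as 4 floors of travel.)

Answer: 8

Derivation:
Start at floor 4 moving down, LOOK stop order: [5, 6, 7, 8, 10, 12]
  4 → 5: |5-4| = 1, total = 1
  5 → 6: |6-5| = 1, total = 2
  6 → 7: |7-6| = 1, total = 3
  7 → 8: |8-7| = 1, total = 4
  8 → 10: |10-8| = 2, total = 6
  10 → 12: |12-10| = 2, total = 8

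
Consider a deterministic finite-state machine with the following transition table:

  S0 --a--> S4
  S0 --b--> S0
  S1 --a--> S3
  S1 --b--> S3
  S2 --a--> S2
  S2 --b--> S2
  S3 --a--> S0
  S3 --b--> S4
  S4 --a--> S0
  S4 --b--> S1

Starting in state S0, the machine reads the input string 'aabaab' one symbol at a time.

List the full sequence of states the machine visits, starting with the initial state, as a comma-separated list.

Start: S0
  read 'a': S0 --a--> S4
  read 'a': S4 --a--> S0
  read 'b': S0 --b--> S0
  read 'a': S0 --a--> S4
  read 'a': S4 --a--> S0
  read 'b': S0 --b--> S0

Answer: S0, S4, S0, S0, S4, S0, S0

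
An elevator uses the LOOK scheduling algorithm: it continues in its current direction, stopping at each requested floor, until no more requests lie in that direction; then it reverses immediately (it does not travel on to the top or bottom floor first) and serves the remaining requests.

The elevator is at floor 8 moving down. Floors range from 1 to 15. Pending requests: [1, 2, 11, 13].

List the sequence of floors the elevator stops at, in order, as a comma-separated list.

Answer: 2, 1, 11, 13

Derivation:
Current: 8, moving DOWN
Serve below first (descending): [2, 1]
Then reverse, serve above (ascending): [11, 13]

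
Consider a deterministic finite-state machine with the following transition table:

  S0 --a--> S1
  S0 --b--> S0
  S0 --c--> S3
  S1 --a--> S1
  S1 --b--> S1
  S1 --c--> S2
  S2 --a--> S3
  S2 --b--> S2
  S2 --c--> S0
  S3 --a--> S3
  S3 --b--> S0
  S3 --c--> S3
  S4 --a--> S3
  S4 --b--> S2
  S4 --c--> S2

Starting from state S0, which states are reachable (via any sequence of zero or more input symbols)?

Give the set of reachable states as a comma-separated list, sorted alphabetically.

BFS from S0:
  visit S0: S0--a-->S1 (new), S0--b-->S0 (seen), S0--c-->S3 (new)
  visit S1: S1--a-->S1 (seen), S1--b-->S1 (seen), S1--c-->S2 (new)
  visit S3: S3--a-->S3 (seen), S3--b-->S0 (seen), S3--c-->S3 (seen)
  visit S2: S2--a-->S3 (seen), S2--b-->S2 (seen), S2--c-->S0 (seen)

Answer: S0, S1, S2, S3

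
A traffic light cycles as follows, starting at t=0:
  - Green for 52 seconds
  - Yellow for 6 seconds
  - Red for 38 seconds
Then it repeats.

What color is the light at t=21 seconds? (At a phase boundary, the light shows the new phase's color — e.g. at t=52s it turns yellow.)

Cycle length = 52 + 6 + 38 = 96s
t = 21, phase_t = 21 mod 96 = 21
21 < 52 (green end) → GREEN

Answer: green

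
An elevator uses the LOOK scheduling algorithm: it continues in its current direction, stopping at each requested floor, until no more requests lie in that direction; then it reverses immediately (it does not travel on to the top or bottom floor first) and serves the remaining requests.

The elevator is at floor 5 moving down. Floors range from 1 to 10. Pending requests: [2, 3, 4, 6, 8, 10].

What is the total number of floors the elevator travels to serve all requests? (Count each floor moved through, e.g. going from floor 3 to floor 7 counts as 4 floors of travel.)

Answer: 11

Derivation:
Start at floor 5 moving down, LOOK stop order: [4, 3, 2, 6, 8, 10]
  5 → 4: |4-5| = 1, total = 1
  4 → 3: |3-4| = 1, total = 2
  3 → 2: |2-3| = 1, total = 3
  2 → 6: |6-2| = 4, total = 7
  6 → 8: |8-6| = 2, total = 9
  8 → 10: |10-8| = 2, total = 11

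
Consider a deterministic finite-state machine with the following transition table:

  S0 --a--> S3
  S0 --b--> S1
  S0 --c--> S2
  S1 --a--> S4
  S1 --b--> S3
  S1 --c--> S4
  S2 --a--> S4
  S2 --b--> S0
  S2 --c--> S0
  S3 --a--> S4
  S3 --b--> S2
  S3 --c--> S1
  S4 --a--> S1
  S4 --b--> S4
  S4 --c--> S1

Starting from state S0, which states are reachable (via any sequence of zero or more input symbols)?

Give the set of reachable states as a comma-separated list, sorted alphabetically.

Answer: S0, S1, S2, S3, S4

Derivation:
BFS from S0:
  visit S0: S0--a-->S3 (new), S0--b-->S1 (new), S0--c-->S2 (new)
  visit S3: S3--a-->S4 (new), S3--b-->S2 (seen), S3--c-->S1 (seen)
  visit S1: S1--a-->S4 (seen), S1--b-->S3 (seen), S1--c-->S4 (seen)
  visit S2: S2--a-->S4 (seen), S2--b-->S0 (seen), S2--c-->S0 (seen)
  visit S4: S4--a-->S1 (seen), S4--b-->S4 (seen), S4--c-->S1 (seen)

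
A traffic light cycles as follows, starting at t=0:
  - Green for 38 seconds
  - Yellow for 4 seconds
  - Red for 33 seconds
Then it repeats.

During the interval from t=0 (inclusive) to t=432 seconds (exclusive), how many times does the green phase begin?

Cycle = 38+4+33 = 75s
green phase starts at t = k*75 + 0 for k=0,1,2,...
Need k*75+0 < 432 → k < 5.760
k ∈ {0, ..., 5} → 6 starts

Answer: 6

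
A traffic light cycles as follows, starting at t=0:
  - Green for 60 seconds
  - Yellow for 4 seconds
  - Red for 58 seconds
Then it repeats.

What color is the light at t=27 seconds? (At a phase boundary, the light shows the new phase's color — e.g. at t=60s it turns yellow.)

Cycle length = 60 + 4 + 58 = 122s
t = 27, phase_t = 27 mod 122 = 27
27 < 60 (green end) → GREEN

Answer: green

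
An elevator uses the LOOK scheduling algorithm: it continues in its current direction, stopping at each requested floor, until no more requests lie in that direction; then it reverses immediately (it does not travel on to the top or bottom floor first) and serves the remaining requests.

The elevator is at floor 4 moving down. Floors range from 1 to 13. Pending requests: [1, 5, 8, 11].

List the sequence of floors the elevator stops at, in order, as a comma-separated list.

Answer: 1, 5, 8, 11

Derivation:
Current: 4, moving DOWN
Serve below first (descending): [1]
Then reverse, serve above (ascending): [5, 8, 11]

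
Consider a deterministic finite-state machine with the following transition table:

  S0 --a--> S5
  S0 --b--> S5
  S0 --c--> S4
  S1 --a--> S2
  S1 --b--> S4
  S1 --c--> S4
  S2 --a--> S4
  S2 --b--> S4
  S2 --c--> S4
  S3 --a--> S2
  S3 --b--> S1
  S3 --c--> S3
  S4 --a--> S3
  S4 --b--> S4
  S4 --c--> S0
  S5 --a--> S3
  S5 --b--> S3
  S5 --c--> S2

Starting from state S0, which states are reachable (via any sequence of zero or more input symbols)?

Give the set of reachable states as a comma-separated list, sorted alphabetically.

Answer: S0, S1, S2, S3, S4, S5

Derivation:
BFS from S0:
  visit S0: S0--a-->S5 (new), S0--b-->S5 (seen), S0--c-->S4 (new)
  visit S5: S5--a-->S3 (new), S5--b-->S3 (seen), S5--c-->S2 (new)
  visit S4: S4--a-->S3 (seen), S4--b-->S4 (seen), S4--c-->S0 (seen)
  visit S3: S3--a-->S2 (seen), S3--b-->S1 (new), S3--c-->S3 (seen)
  visit S2: S2--a-->S4 (seen), S2--b-->S4 (seen), S2--c-->S4 (seen)
  visit S1: S1--a-->S2 (seen), S1--b-->S4 (seen), S1--c-->S4 (seen)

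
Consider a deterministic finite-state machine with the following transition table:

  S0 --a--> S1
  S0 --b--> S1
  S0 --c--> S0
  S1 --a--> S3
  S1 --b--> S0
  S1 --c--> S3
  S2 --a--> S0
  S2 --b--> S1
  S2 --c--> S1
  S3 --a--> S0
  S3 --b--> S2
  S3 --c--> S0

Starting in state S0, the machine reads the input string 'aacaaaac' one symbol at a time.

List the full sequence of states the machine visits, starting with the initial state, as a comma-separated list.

Start: S0
  read 'a': S0 --a--> S1
  read 'a': S1 --a--> S3
  read 'c': S3 --c--> S0
  read 'a': S0 --a--> S1
  read 'a': S1 --a--> S3
  read 'a': S3 --a--> S0
  read 'a': S0 --a--> S1
  read 'c': S1 --c--> S3

Answer: S0, S1, S3, S0, S1, S3, S0, S1, S3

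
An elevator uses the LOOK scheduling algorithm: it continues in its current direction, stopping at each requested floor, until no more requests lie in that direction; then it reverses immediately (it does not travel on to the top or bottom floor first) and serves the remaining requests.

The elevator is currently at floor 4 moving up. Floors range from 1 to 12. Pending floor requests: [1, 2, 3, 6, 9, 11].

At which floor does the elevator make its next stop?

Answer: 6

Derivation:
Current floor: 4, direction: up
Requests above: [6, 9, 11]
Requests below: [1, 2, 3]
Moving up and requests lie above → nearest above is min([6, 9, 11]) = 6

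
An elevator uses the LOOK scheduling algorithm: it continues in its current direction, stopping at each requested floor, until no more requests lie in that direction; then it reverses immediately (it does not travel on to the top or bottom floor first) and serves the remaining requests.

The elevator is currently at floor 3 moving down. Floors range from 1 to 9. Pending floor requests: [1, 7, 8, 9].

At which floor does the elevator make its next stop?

Current floor: 3, direction: down
Requests above: [7, 8, 9]
Requests below: [1]
Moving down and requests lie below → nearest below is max([1]) = 1

Answer: 1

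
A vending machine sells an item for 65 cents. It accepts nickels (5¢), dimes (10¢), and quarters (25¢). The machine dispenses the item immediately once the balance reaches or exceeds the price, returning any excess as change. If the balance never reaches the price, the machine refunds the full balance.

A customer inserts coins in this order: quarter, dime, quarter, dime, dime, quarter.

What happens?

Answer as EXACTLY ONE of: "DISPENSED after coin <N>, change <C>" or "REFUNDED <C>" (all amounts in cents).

Price: 65¢
Coin 1 (quarter, 25¢): balance = 25¢
Coin 2 (dime, 10¢): balance = 35¢
Coin 3 (quarter, 25¢): balance = 60¢
Coin 4 (dime, 10¢): balance = 70¢
  → balance >= price → DISPENSE, change = 70 - 65 = 5¢

Answer: DISPENSED after coin 4, change 5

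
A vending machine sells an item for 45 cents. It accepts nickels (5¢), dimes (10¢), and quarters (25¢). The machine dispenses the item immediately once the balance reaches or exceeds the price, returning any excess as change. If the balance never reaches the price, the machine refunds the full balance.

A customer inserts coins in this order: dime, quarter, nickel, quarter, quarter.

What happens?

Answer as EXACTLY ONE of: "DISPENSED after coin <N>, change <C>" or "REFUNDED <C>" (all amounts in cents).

Answer: DISPENSED after coin 4, change 20

Derivation:
Price: 45¢
Coin 1 (dime, 10¢): balance = 10¢
Coin 2 (quarter, 25¢): balance = 35¢
Coin 3 (nickel, 5¢): balance = 40¢
Coin 4 (quarter, 25¢): balance = 65¢
  → balance >= price → DISPENSE, change = 65 - 45 = 20¢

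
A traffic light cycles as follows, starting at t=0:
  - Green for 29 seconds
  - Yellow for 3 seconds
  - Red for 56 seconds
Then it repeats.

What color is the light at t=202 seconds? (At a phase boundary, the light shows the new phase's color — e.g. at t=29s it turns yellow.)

Answer: green

Derivation:
Cycle length = 29 + 3 + 56 = 88s
t = 202, phase_t = 202 mod 88 = 26
26 < 29 (green end) → GREEN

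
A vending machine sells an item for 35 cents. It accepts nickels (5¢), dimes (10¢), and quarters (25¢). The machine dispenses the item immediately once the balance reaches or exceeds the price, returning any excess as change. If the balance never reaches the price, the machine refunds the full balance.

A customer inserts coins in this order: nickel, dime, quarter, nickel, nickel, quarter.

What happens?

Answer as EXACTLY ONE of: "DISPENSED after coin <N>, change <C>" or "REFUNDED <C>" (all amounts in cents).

Answer: DISPENSED after coin 3, change 5

Derivation:
Price: 35¢
Coin 1 (nickel, 5¢): balance = 5¢
Coin 2 (dime, 10¢): balance = 15¢
Coin 3 (quarter, 25¢): balance = 40¢
  → balance >= price → DISPENSE, change = 40 - 35 = 5¢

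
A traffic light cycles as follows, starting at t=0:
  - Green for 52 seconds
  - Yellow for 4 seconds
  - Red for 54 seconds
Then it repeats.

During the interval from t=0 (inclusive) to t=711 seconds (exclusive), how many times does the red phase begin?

Cycle = 52+4+54 = 110s
red phase starts at t = k*110 + 56 for k=0,1,2,...
Need k*110+56 < 711 → k < 5.955
k ∈ {0, ..., 5} → 6 starts

Answer: 6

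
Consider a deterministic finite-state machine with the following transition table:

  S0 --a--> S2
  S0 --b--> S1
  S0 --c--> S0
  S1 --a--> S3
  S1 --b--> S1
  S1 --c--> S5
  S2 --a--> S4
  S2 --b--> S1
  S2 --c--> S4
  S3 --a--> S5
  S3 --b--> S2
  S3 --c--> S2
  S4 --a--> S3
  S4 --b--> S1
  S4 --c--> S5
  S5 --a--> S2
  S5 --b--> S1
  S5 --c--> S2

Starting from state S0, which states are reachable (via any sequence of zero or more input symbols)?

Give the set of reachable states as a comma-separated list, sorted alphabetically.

BFS from S0:
  visit S0: S0--a-->S2 (new), S0--b-->S1 (new), S0--c-->S0 (seen)
  visit S2: S2--a-->S4 (new), S2--b-->S1 (seen), S2--c-->S4 (seen)
  visit S1: S1--a-->S3 (new), S1--b-->S1 (seen), S1--c-->S5 (new)
  visit S4: S4--a-->S3 (seen), S4--b-->S1 (seen), S4--c-->S5 (seen)
  visit S3: S3--a-->S5 (seen), S3--b-->S2 (seen), S3--c-->S2 (seen)
  visit S5: S5--a-->S2 (seen), S5--b-->S1 (seen), S5--c-->S2 (seen)

Answer: S0, S1, S2, S3, S4, S5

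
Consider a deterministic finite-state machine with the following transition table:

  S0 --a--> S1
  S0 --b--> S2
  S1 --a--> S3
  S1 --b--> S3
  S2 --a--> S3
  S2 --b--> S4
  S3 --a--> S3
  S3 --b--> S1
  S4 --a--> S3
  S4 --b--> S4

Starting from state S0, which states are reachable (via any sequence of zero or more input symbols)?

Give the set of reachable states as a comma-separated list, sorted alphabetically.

Answer: S0, S1, S2, S3, S4

Derivation:
BFS from S0:
  visit S0: S0--a-->S1 (new), S0--b-->S2 (new)
  visit S1: S1--a-->S3 (new), S1--b-->S3 (seen)
  visit S2: S2--a-->S3 (seen), S2--b-->S4 (new)
  visit S3: S3--a-->S3 (seen), S3--b-->S1 (seen)
  visit S4: S4--a-->S3 (seen), S4--b-->S4 (seen)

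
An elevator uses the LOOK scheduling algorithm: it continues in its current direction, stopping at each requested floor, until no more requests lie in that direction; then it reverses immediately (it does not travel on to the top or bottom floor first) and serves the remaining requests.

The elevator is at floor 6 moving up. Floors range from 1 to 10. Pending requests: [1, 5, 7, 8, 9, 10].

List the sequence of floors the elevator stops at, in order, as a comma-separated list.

Current: 6, moving UP
Serve above first (ascending): [7, 8, 9, 10]
Then reverse, serve below (descending): [5, 1]

Answer: 7, 8, 9, 10, 5, 1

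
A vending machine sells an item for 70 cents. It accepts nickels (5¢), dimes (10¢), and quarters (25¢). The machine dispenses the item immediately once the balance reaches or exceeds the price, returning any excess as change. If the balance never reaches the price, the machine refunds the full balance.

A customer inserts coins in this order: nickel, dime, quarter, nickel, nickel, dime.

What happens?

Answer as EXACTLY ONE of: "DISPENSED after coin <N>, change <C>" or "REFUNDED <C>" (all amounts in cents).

Price: 70¢
Coin 1 (nickel, 5¢): balance = 5¢
Coin 2 (dime, 10¢): balance = 15¢
Coin 3 (quarter, 25¢): balance = 40¢
Coin 4 (nickel, 5¢): balance = 45¢
Coin 5 (nickel, 5¢): balance = 50¢
Coin 6 (dime, 10¢): balance = 60¢
All coins inserted, balance 60¢ < price 70¢ → REFUND 60¢

Answer: REFUNDED 60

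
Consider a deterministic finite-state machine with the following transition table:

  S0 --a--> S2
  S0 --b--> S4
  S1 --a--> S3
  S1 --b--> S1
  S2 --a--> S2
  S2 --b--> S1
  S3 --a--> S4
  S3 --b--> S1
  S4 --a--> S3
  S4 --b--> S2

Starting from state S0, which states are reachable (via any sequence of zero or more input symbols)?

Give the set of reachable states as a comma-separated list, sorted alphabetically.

Answer: S0, S1, S2, S3, S4

Derivation:
BFS from S0:
  visit S0: S0--a-->S2 (new), S0--b-->S4 (new)
  visit S2: S2--a-->S2 (seen), S2--b-->S1 (new)
  visit S4: S4--a-->S3 (new), S4--b-->S2 (seen)
  visit S1: S1--a-->S3 (seen), S1--b-->S1 (seen)
  visit S3: S3--a-->S4 (seen), S3--b-->S1 (seen)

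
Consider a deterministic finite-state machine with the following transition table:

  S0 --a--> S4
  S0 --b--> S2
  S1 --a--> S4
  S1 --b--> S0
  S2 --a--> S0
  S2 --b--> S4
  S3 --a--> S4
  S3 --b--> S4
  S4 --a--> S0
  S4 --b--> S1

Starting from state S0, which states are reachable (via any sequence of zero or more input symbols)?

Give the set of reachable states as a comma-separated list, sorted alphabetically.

BFS from S0:
  visit S0: S0--a-->S4 (new), S0--b-->S2 (new)
  visit S4: S4--a-->S0 (seen), S4--b-->S1 (new)
  visit S2: S2--a-->S0 (seen), S2--b-->S4 (seen)
  visit S1: S1--a-->S4 (seen), S1--b-->S0 (seen)

Answer: S0, S1, S2, S4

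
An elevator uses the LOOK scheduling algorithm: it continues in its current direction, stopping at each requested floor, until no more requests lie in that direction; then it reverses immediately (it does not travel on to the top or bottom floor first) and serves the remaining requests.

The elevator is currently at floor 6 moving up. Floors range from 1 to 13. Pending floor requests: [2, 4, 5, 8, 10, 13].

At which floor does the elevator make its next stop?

Answer: 8

Derivation:
Current floor: 6, direction: up
Requests above: [8, 10, 13]
Requests below: [2, 4, 5]
Moving up and requests lie above → nearest above is min([8, 10, 13]) = 8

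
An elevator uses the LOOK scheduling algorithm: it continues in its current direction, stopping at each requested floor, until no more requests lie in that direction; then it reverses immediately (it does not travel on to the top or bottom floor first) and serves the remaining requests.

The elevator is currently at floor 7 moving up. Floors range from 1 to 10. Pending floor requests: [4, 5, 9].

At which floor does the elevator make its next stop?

Current floor: 7, direction: up
Requests above: [9]
Requests below: [4, 5]
Moving up and requests lie above → nearest above is min([9]) = 9

Answer: 9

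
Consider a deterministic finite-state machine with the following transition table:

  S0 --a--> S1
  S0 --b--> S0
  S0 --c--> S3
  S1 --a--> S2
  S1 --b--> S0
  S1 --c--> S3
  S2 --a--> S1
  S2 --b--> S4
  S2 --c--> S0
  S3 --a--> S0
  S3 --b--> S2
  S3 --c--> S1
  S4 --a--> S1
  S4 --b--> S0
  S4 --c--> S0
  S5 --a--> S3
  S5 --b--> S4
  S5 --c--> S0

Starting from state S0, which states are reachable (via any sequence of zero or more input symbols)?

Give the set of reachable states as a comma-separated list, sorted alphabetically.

BFS from S0:
  visit S0: S0--a-->S1 (new), S0--b-->S0 (seen), S0--c-->S3 (new)
  visit S1: S1--a-->S2 (new), S1--b-->S0 (seen), S1--c-->S3 (seen)
  visit S3: S3--a-->S0 (seen), S3--b-->S2 (seen), S3--c-->S1 (seen)
  visit S2: S2--a-->S1 (seen), S2--b-->S4 (new), S2--c-->S0 (seen)
  visit S4: S4--a-->S1 (seen), S4--b-->S0 (seen), S4--c-->S0 (seen)

Answer: S0, S1, S2, S3, S4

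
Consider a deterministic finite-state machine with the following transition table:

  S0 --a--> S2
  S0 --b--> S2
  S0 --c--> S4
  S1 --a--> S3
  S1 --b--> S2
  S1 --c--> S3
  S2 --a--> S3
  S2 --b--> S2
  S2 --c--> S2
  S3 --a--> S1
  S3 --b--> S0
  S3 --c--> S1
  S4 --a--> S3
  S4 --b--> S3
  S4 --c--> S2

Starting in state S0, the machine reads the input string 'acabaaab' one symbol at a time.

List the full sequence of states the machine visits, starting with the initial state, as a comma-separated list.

Answer: S0, S2, S2, S3, S0, S2, S3, S1, S2

Derivation:
Start: S0
  read 'a': S0 --a--> S2
  read 'c': S2 --c--> S2
  read 'a': S2 --a--> S3
  read 'b': S3 --b--> S0
  read 'a': S0 --a--> S2
  read 'a': S2 --a--> S3
  read 'a': S3 --a--> S1
  read 'b': S1 --b--> S2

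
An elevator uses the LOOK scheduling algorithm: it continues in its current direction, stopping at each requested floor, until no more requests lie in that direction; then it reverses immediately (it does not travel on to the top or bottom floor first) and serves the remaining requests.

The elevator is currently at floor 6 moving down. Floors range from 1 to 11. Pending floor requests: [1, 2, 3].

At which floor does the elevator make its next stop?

Current floor: 6, direction: down
Requests above: []
Requests below: [1, 2, 3]
Moving down and requests lie below → nearest below is max([1, 2, 3]) = 3

Answer: 3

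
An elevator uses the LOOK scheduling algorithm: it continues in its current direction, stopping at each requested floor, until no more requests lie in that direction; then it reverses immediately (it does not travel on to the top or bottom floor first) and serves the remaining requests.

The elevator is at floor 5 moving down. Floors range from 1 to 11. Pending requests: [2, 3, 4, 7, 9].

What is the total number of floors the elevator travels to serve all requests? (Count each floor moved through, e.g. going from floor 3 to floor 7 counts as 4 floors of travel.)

Start at floor 5 moving down, LOOK stop order: [4, 3, 2, 7, 9]
  5 → 4: |4-5| = 1, total = 1
  4 → 3: |3-4| = 1, total = 2
  3 → 2: |2-3| = 1, total = 3
  2 → 7: |7-2| = 5, total = 8
  7 → 9: |9-7| = 2, total = 10

Answer: 10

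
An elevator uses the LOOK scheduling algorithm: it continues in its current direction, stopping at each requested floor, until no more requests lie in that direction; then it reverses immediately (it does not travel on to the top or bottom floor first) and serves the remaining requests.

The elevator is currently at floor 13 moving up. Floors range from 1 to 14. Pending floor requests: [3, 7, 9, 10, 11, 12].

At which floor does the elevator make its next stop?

Current floor: 13, direction: up
Requests above: []
Requests below: [3, 7, 9, 10, 11, 12]
Moving up but no requests above → reverse; nearest below is max([3, 7, 9, 10, 11, 12]) = 12

Answer: 12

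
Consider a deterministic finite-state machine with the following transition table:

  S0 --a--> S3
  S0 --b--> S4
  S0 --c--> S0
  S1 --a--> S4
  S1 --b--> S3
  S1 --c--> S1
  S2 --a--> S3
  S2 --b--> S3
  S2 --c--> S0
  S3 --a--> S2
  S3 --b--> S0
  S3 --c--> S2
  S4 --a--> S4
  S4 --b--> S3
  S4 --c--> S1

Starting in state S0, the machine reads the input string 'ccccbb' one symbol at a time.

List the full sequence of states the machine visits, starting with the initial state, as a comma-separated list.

Answer: S0, S0, S0, S0, S0, S4, S3

Derivation:
Start: S0
  read 'c': S0 --c--> S0
  read 'c': S0 --c--> S0
  read 'c': S0 --c--> S0
  read 'c': S0 --c--> S0
  read 'b': S0 --b--> S4
  read 'b': S4 --b--> S3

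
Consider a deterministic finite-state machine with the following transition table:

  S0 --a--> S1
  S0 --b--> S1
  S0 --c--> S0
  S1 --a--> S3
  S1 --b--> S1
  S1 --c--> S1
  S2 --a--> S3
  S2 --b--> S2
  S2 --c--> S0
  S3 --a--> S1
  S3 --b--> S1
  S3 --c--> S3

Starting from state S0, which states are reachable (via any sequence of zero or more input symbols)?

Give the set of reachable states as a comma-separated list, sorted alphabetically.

Answer: S0, S1, S3

Derivation:
BFS from S0:
  visit S0: S0--a-->S1 (new), S0--b-->S1 (seen), S0--c-->S0 (seen)
  visit S1: S1--a-->S3 (new), S1--b-->S1 (seen), S1--c-->S1 (seen)
  visit S3: S3--a-->S1 (seen), S3--b-->S1 (seen), S3--c-->S3 (seen)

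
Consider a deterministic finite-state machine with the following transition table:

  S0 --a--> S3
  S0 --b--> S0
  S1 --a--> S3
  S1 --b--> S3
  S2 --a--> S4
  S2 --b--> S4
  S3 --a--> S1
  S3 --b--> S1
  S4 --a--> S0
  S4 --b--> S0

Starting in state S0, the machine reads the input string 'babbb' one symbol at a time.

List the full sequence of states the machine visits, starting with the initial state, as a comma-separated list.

Start: S0
  read 'b': S0 --b--> S0
  read 'a': S0 --a--> S3
  read 'b': S3 --b--> S1
  read 'b': S1 --b--> S3
  read 'b': S3 --b--> S1

Answer: S0, S0, S3, S1, S3, S1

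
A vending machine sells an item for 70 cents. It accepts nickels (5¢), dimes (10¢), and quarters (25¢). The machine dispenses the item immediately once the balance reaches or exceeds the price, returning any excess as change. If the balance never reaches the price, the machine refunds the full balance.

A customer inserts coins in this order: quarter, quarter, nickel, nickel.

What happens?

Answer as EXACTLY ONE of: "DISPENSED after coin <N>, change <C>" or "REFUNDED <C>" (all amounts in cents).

Answer: REFUNDED 60

Derivation:
Price: 70¢
Coin 1 (quarter, 25¢): balance = 25¢
Coin 2 (quarter, 25¢): balance = 50¢
Coin 3 (nickel, 5¢): balance = 55¢
Coin 4 (nickel, 5¢): balance = 60¢
All coins inserted, balance 60¢ < price 70¢ → REFUND 60¢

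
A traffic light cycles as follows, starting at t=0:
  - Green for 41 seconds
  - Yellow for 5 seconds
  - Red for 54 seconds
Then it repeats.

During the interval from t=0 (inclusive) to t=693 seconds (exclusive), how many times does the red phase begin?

Cycle = 41+5+54 = 100s
red phase starts at t = k*100 + 46 for k=0,1,2,...
Need k*100+46 < 693 → k < 6.470
k ∈ {0, ..., 6} → 7 starts

Answer: 7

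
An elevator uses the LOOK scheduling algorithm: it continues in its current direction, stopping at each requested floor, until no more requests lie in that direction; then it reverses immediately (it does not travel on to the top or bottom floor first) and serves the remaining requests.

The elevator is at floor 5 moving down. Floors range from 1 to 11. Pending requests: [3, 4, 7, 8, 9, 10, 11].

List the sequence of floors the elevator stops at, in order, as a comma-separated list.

Answer: 4, 3, 7, 8, 9, 10, 11

Derivation:
Current: 5, moving DOWN
Serve below first (descending): [4, 3]
Then reverse, serve above (ascending): [7, 8, 9, 10, 11]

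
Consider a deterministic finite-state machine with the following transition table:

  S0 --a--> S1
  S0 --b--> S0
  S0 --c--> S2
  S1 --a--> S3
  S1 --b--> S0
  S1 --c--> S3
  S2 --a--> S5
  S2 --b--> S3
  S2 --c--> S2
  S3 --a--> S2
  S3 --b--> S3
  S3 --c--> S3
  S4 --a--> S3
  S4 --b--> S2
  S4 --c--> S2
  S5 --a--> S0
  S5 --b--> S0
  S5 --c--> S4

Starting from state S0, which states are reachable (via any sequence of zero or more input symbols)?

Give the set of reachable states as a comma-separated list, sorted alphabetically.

BFS from S0:
  visit S0: S0--a-->S1 (new), S0--b-->S0 (seen), S0--c-->S2 (new)
  visit S1: S1--a-->S3 (new), S1--b-->S0 (seen), S1--c-->S3 (seen)
  visit S2: S2--a-->S5 (new), S2--b-->S3 (seen), S2--c-->S2 (seen)
  visit S3: S3--a-->S2 (seen), S3--b-->S3 (seen), S3--c-->S3 (seen)
  visit S5: S5--a-->S0 (seen), S5--b-->S0 (seen), S5--c-->S4 (new)
  visit S4: S4--a-->S3 (seen), S4--b-->S2 (seen), S4--c-->S2 (seen)

Answer: S0, S1, S2, S3, S4, S5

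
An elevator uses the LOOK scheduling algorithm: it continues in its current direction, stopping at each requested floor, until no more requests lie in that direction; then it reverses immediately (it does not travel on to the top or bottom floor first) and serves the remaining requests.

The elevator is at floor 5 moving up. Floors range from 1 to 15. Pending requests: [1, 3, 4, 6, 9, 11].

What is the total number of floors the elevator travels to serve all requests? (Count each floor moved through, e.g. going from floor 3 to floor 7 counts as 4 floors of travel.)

Start at floor 5 moving up, LOOK stop order: [6, 9, 11, 4, 3, 1]
  5 → 6: |6-5| = 1, total = 1
  6 → 9: |9-6| = 3, total = 4
  9 → 11: |11-9| = 2, total = 6
  11 → 4: |4-11| = 7, total = 13
  4 → 3: |3-4| = 1, total = 14
  3 → 1: |1-3| = 2, total = 16

Answer: 16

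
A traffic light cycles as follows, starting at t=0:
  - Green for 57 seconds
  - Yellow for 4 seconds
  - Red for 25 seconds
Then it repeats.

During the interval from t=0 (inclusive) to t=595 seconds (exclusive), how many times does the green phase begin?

Cycle = 57+4+25 = 86s
green phase starts at t = k*86 + 0 for k=0,1,2,...
Need k*86+0 < 595 → k < 6.919
k ∈ {0, ..., 6} → 7 starts

Answer: 7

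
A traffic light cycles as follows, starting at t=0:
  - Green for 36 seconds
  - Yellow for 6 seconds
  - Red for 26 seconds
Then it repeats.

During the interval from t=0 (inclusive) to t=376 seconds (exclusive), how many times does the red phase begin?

Cycle = 36+6+26 = 68s
red phase starts at t = k*68 + 42 for k=0,1,2,...
Need k*68+42 < 376 → k < 4.912
k ∈ {0, ..., 4} → 5 starts

Answer: 5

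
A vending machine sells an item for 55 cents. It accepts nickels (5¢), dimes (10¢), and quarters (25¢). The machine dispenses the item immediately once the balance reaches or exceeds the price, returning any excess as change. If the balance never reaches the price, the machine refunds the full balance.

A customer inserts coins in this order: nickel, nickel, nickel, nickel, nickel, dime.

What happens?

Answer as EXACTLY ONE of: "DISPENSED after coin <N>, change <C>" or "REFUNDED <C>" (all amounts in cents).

Price: 55¢
Coin 1 (nickel, 5¢): balance = 5¢
Coin 2 (nickel, 5¢): balance = 10¢
Coin 3 (nickel, 5¢): balance = 15¢
Coin 4 (nickel, 5¢): balance = 20¢
Coin 5 (nickel, 5¢): balance = 25¢
Coin 6 (dime, 10¢): balance = 35¢
All coins inserted, balance 35¢ < price 55¢ → REFUND 35¢

Answer: REFUNDED 35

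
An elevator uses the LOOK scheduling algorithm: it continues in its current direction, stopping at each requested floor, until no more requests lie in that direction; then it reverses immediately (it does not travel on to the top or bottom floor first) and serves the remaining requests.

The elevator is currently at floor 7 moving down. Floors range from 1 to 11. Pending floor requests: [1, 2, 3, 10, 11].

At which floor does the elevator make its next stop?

Answer: 3

Derivation:
Current floor: 7, direction: down
Requests above: [10, 11]
Requests below: [1, 2, 3]
Moving down and requests lie below → nearest below is max([1, 2, 3]) = 3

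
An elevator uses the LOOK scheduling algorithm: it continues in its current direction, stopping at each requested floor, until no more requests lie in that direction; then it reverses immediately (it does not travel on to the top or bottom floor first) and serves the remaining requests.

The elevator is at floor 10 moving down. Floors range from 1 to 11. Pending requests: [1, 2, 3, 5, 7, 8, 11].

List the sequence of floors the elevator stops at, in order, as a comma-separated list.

Answer: 8, 7, 5, 3, 2, 1, 11

Derivation:
Current: 10, moving DOWN
Serve below first (descending): [8, 7, 5, 3, 2, 1]
Then reverse, serve above (ascending): [11]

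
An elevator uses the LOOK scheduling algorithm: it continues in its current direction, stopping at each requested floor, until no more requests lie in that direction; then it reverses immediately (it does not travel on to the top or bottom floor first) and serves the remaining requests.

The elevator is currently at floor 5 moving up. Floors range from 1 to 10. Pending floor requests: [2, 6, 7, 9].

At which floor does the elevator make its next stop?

Answer: 6

Derivation:
Current floor: 5, direction: up
Requests above: [6, 7, 9]
Requests below: [2]
Moving up and requests lie above → nearest above is min([6, 7, 9]) = 6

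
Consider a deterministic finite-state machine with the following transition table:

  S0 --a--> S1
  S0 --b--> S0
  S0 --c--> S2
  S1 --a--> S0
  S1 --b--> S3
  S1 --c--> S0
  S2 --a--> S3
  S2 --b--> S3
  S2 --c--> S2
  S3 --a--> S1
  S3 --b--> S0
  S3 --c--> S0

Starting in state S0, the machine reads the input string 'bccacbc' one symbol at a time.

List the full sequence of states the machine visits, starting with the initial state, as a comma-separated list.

Start: S0
  read 'b': S0 --b--> S0
  read 'c': S0 --c--> S2
  read 'c': S2 --c--> S2
  read 'a': S2 --a--> S3
  read 'c': S3 --c--> S0
  read 'b': S0 --b--> S0
  read 'c': S0 --c--> S2

Answer: S0, S0, S2, S2, S3, S0, S0, S2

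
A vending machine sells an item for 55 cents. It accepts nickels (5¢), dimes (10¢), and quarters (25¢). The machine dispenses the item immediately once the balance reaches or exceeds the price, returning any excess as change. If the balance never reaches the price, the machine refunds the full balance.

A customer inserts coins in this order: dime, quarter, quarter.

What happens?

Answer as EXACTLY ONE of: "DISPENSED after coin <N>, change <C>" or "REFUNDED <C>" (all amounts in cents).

Price: 55¢
Coin 1 (dime, 10¢): balance = 10¢
Coin 2 (quarter, 25¢): balance = 35¢
Coin 3 (quarter, 25¢): balance = 60¢
  → balance >= price → DISPENSE, change = 60 - 55 = 5¢

Answer: DISPENSED after coin 3, change 5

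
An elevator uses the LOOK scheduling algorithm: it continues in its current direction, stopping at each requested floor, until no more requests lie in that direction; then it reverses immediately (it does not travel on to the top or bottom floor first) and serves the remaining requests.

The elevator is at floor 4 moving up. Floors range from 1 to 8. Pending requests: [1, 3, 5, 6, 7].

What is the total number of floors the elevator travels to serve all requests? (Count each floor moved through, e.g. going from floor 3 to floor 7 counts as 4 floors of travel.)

Start at floor 4 moving up, LOOK stop order: [5, 6, 7, 3, 1]
  4 → 5: |5-4| = 1, total = 1
  5 → 6: |6-5| = 1, total = 2
  6 → 7: |7-6| = 1, total = 3
  7 → 3: |3-7| = 4, total = 7
  3 → 1: |1-3| = 2, total = 9

Answer: 9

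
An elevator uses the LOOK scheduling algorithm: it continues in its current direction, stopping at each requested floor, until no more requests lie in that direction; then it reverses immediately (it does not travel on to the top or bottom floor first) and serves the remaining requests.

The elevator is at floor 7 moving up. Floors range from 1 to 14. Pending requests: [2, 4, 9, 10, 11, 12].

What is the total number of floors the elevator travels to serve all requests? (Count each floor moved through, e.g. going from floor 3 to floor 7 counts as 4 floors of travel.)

Answer: 15

Derivation:
Start at floor 7 moving up, LOOK stop order: [9, 10, 11, 12, 4, 2]
  7 → 9: |9-7| = 2, total = 2
  9 → 10: |10-9| = 1, total = 3
  10 → 11: |11-10| = 1, total = 4
  11 → 12: |12-11| = 1, total = 5
  12 → 4: |4-12| = 8, total = 13
  4 → 2: |2-4| = 2, total = 15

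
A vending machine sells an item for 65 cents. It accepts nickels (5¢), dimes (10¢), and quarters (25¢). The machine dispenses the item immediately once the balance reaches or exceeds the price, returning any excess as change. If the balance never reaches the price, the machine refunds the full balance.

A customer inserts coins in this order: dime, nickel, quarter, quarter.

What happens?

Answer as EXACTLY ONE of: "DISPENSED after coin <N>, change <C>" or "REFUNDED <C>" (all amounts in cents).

Price: 65¢
Coin 1 (dime, 10¢): balance = 10¢
Coin 2 (nickel, 5¢): balance = 15¢
Coin 3 (quarter, 25¢): balance = 40¢
Coin 4 (quarter, 25¢): balance = 65¢
  → balance >= price → DISPENSE, change = 65 - 65 = 0¢

Answer: DISPENSED after coin 4, change 0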